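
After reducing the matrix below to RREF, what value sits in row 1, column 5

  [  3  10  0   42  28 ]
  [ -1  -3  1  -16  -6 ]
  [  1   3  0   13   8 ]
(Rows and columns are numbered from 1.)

-4

ρ1 := 1/3·ρ1
  [  1  10/3  0   14  28/3 ]
  [ -1    -3  1  -16    -6 ]
  [  1     3  0   13     8 ]
ρ2 := ρ2 + ρ1
  [ 1  10/3  0  14  28/3 ]
  [ 0   1/3  1  -2  10/3 ]
  [ 1     3  0  13     8 ]
ρ3 := ρ3 − ρ1
  [ 1  10/3  0  14  28/3 ]
  [ 0   1/3  1  -2  10/3 ]
  [ 0  -1/3  0  -1  -4/3 ]
ρ2 := 3·ρ2
  [ 1  10/3  0  14  28/3 ]
  [ 0     1  3  -6    10 ]
  [ 0  -1/3  0  -1  -4/3 ]
ρ3 := ρ3 + 1/3·ρ2
  [ 1  10/3  0  14  28/3 ]
  [ 0     1  3  -6    10 ]
  [ 0     0  1  -3     2 ]
ρ2 := ρ2 − 3·ρ3
  [ 1  10/3  0  14  28/3 ]
  [ 0     1  0   3     4 ]
  [ 0     0  1  -3     2 ]
ρ1 := ρ1 − 10/3·ρ2
  [ 1  0  0   4  -4 ]
  [ 0  1  0   3   4 ]
  [ 0  0  1  -3   2 ]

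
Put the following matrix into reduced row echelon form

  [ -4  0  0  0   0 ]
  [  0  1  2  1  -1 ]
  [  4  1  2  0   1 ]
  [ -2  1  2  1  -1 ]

R1 := -1/4·R1
  [  1  0  0  0   0 ]
  [  0  1  2  1  -1 ]
  [  4  1  2  0   1 ]
  [ -2  1  2  1  -1 ]
R3 := R3 − 4·R1
  [  1  0  0  0   0 ]
  [  0  1  2  1  -1 ]
  [  0  1  2  0   1 ]
  [ -2  1  2  1  -1 ]
R4 := R4 + 2·R1
  [ 1  0  0  0   0 ]
  [ 0  1  2  1  -1 ]
  [ 0  1  2  0   1 ]
  [ 0  1  2  1  -1 ]
R3 := R3 − R2
  [ 1  0  0   0   0 ]
  [ 0  1  2   1  -1 ]
  [ 0  0  0  -1   2 ]
  [ 0  1  2   1  -1 ]
R4 := R4 − R2
  [ 1  0  0   0   0 ]
  [ 0  1  2   1  -1 ]
  [ 0  0  0  -1   2 ]
  [ 0  0  0   0   0 ]
R3 := -1·R3
  [ 1  0  0  0   0 ]
  [ 0  1  2  1  -1 ]
  [ 0  0  0  1  -2 ]
  [ 0  0  0  0   0 ]
R2 := R2 − R3
  [ 1  0  0  0   0 ]
  [ 0  1  2  0   1 ]
  [ 0  0  0  1  -2 ]
  [ 0  0  0  0   0 ]

[[1, 0, 0, 0, 0], [0, 1, 2, 0, 1], [0, 0, 0, 1, -2], [0, 0, 0, 0, 0]]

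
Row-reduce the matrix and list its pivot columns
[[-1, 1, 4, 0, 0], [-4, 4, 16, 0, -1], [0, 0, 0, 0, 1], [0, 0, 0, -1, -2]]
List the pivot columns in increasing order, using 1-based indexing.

1, 4, 5

R1 ← -1·R1
  [  1  -1  -4   0   0 ]
  [ -4   4  16   0  -1 ]
  [  0   0   0   0   1 ]
  [  0   0   0  -1  -2 ]
R2 ← R2 + 4·R1
  [ 1  -1  -4   0   0 ]
  [ 0   0   0   0  -1 ]
  [ 0   0   0   0   1 ]
  [ 0   0   0  -1  -2 ]
R2 ↔ R4
  [ 1  -1  -4   0   0 ]
  [ 0   0   0  -1  -2 ]
  [ 0   0   0   0   1 ]
  [ 0   0   0   0  -1 ]
R2 ← -1·R2
  [ 1  -1  -4  0   0 ]
  [ 0   0   0  1   2 ]
  [ 0   0   0  0   1 ]
  [ 0   0   0  0  -1 ]
R4 ← R4 + R3
  [ 1  -1  -4  0  0 ]
  [ 0   0   0  1  2 ]
  [ 0   0   0  0  1 ]
  [ 0   0   0  0  0 ]
R2 ← R2 − 2·R3
  [ 1  -1  -4  0  0 ]
  [ 0   0   0  1  0 ]
  [ 0   0   0  0  1 ]
  [ 0   0   0  0  0 ]
Pivot columns are the columns containing a leading 1.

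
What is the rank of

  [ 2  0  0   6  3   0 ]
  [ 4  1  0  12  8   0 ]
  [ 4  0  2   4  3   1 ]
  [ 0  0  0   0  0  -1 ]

Multiply R1 by 1/2.
  [ 1  0  0   3  3/2   0 ]
  [ 4  1  0  12    8   0 ]
  [ 4  0  2   4    3   1 ]
  [ 0  0  0   0    0  -1 ]
Subtract 4 times R1 from R2.
  [ 1  0  0  3  3/2   0 ]
  [ 0  1  0  0    2   0 ]
  [ 4  0  2  4    3   1 ]
  [ 0  0  0  0    0  -1 ]
Subtract 4 times R1 from R3.
  [ 1  0  0   3  3/2   0 ]
  [ 0  1  0   0    2   0 ]
  [ 0  0  2  -8   -3   1 ]
  [ 0  0  0   0    0  -1 ]
Multiply R3 by 1/2.
  [ 1  0  0   3   3/2    0 ]
  [ 0  1  0   0     2    0 ]
  [ 0  0  1  -4  -3/2  1/2 ]
  [ 0  0  0   0     0   -1 ]
Multiply R4 by -1.
  [ 1  0  0   3   3/2    0 ]
  [ 0  1  0   0     2    0 ]
  [ 0  0  1  -4  -3/2  1/2 ]
  [ 0  0  0   0     0    1 ]
Subtract 1/2 times R4 from R3.
  [ 1  0  0   3   3/2  0 ]
  [ 0  1  0   0     2  0 ]
  [ 0  0  1  -4  -3/2  0 ]
  [ 0  0  0   0     0  1 ]
The reduced form has 4 nonzero rows.

rank = 4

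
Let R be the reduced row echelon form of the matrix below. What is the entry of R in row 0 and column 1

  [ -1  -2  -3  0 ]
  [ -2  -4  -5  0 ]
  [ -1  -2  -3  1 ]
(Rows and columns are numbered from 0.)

2

r1 -> -1·r1
r2 -> r2 + 2·r1
r3 -> r3 + r1
r1 -> r1 − 3·r2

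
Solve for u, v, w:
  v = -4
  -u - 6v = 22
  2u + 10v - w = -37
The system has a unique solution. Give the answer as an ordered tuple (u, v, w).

(2, -4, 1)

Form the augmented matrix and row-reduce:
  [  0   1   0  |   -4 ]
  [ -1  -6   0  |   22 ]
  [  2  10  -1  |  -37 ]
ρ1 ↔ ρ2
  [ -1  -6   0  |   22 ]
  [  0   1   0  |   -4 ]
  [  2  10  -1  |  -37 ]
ρ1 := -1·ρ1
  [ 1   6   0  |  -22 ]
  [ 0   1   0  |   -4 ]
  [ 2  10  -1  |  -37 ]
ρ3 := ρ3 − 2·ρ1
  [ 1   6   0  |  -22 ]
  [ 0   1   0  |   -4 ]
  [ 0  -2  -1  |    7 ]
ρ3 := ρ3 + 2·ρ2
  [ 1  6   0  |  -22 ]
  [ 0  1   0  |   -4 ]
  [ 0  0  -1  |   -1 ]
ρ3 := -1·ρ3
  [ 1  6  0  |  -22 ]
  [ 0  1  0  |   -4 ]
  [ 0  0  1  |    1 ]
ρ1 := ρ1 − 6·ρ2
  [ 1  0  0  |   2 ]
  [ 0  1  0  |  -4 ]
  [ 0  0  1  |   1 ]
Reading off the last column: u = 2, v = -4, w = 1.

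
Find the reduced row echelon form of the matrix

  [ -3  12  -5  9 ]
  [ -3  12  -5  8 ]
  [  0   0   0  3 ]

[[1, -4, 5/3, 0], [0, 0, 0, 1], [0, 0, 0, 0]]

r1 → -1/3·r1
  [  1  -4  5/3  -3 ]
  [ -3  12   -5   8 ]
  [  0   0    0   3 ]
r2 → r2 + 3·r1
  [ 1  -4  5/3  -3 ]
  [ 0   0    0  -1 ]
  [ 0   0    0   3 ]
r2 → -1·r2
  [ 1  -4  5/3  -3 ]
  [ 0   0    0   1 ]
  [ 0   0    0   3 ]
r3 → r3 − 3·r2
  [ 1  -4  5/3  -3 ]
  [ 0   0    0   1 ]
  [ 0   0    0   0 ]
r1 → r1 + 3·r2
  [ 1  -4  5/3  0 ]
  [ 0   0    0  1 ]
  [ 0   0    0  0 ]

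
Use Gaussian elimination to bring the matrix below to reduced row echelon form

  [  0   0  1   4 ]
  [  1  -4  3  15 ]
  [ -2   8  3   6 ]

[[1, -4, 0, 3], [0, 0, 1, 4], [0, 0, 0, 0]]

R1 <-> R2
  [  1  -4  3  15 ]
  [  0   0  1   4 ]
  [ -2   8  3   6 ]
R3 → R3 + 2·R1
  [ 1  -4  3  15 ]
  [ 0   0  1   4 ]
  [ 0   0  9  36 ]
R3 → R3 − 9·R2
  [ 1  -4  3  15 ]
  [ 0   0  1   4 ]
  [ 0   0  0   0 ]
R1 → R1 − 3·R2
  [ 1  -4  0  3 ]
  [ 0   0  1  4 ]
  [ 0   0  0  0 ]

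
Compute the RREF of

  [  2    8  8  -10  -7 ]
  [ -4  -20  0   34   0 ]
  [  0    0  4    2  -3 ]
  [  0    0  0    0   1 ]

[[1, 0, 0, -1, 0], [0, 1, 0, -3/2, 0], [0, 0, 1, 1/2, 0], [0, 0, 0, 0, 1]]

R1 -> 1/2·R1
R2 -> R2 + 4·R1
R2 -> -1/4·R2
R3 -> 1/4·R3
R3 -> R3 + 3/4·R4
R2 -> R2 − 7/2·R4
R1 -> R1 + 7/2·R4
R2 -> R2 + 4·R3
R1 -> R1 − 4·R3
R1 -> R1 − 4·R2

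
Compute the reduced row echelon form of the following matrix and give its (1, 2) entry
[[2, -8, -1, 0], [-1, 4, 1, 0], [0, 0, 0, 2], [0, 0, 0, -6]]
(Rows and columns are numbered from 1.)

R1 → 1/2·R1
  [  1  -4  -1/2   0 ]
  [ -1   4     1   0 ]
  [  0   0     0   2 ]
  [  0   0     0  -6 ]
R2 → R2 + R1
  [ 1  -4  -1/2   0 ]
  [ 0   0   1/2   0 ]
  [ 0   0     0   2 ]
  [ 0   0     0  -6 ]
R2 → 2·R2
  [ 1  -4  -1/2   0 ]
  [ 0   0     1   0 ]
  [ 0   0     0   2 ]
  [ 0   0     0  -6 ]
R3 → 1/2·R3
  [ 1  -4  -1/2   0 ]
  [ 0   0     1   0 ]
  [ 0   0     0   1 ]
  [ 0   0     0  -6 ]
R4 → R4 + 6·R3
  [ 1  -4  -1/2  0 ]
  [ 0   0     1  0 ]
  [ 0   0     0  1 ]
  [ 0   0     0  0 ]
R1 → R1 + 1/2·R2
  [ 1  -4  0  0 ]
  [ 0   0  1  0 ]
  [ 0   0  0  1 ]
  [ 0   0  0  0 ]

-4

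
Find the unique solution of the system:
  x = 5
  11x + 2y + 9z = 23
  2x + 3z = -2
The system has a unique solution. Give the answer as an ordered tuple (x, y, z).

Form the augmented matrix and row-reduce:
  [  1  0  0  |   5 ]
  [ 11  2  9  |  23 ]
  [  2  0  3  |  -2 ]
ρ2 → ρ2 − 11·ρ1
  [ 1  0  0  |    5 ]
  [ 0  2  9  |  -32 ]
  [ 2  0  3  |   -2 ]
ρ3 → ρ3 − 2·ρ1
  [ 1  0  0  |    5 ]
  [ 0  2  9  |  -32 ]
  [ 0  0  3  |  -12 ]
ρ2 → 1/2·ρ2
  [ 1  0    0  |    5 ]
  [ 0  1  9/2  |  -16 ]
  [ 0  0    3  |  -12 ]
ρ3 → 1/3·ρ3
  [ 1  0    0  |    5 ]
  [ 0  1  9/2  |  -16 ]
  [ 0  0    1  |   -4 ]
ρ2 → ρ2 − 9/2·ρ3
  [ 1  0  0  |   5 ]
  [ 0  1  0  |   2 ]
  [ 0  0  1  |  -4 ]
Reading off the last column: x = 5, y = 2, z = -4.

(5, 2, -4)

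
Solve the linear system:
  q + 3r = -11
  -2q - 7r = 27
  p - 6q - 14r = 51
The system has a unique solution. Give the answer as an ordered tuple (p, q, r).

(5, 4, -5)

Form the augmented matrix and row-reduce:
  [ 0   1    3  |  -11 ]
  [ 0  -2   -7  |   27 ]
  [ 1  -6  -14  |   51 ]
R1 <-> R3
  [ 1  -6  -14  |   51 ]
  [ 0  -2   -7  |   27 ]
  [ 0   1    3  |  -11 ]
R2 -> -1/2·R2
  [ 1  -6  -14  |     51 ]
  [ 0   1  7/2  |  -27/2 ]
  [ 0   1    3  |    -11 ]
R3 -> R3 − R2
  [ 1  -6   -14  |     51 ]
  [ 0   1   7/2  |  -27/2 ]
  [ 0   0  -1/2  |    5/2 ]
R3 -> -2·R3
  [ 1  -6  -14  |     51 ]
  [ 0   1  7/2  |  -27/2 ]
  [ 0   0    1  |     -5 ]
R2 -> R2 − 7/2·R3
  [ 1  -6  -14  |  51 ]
  [ 0   1    0  |   4 ]
  [ 0   0    1  |  -5 ]
R1 -> R1 + 14·R3
  [ 1  -6  0  |  -19 ]
  [ 0   1  0  |    4 ]
  [ 0   0  1  |   -5 ]
R1 -> R1 + 6·R2
  [ 1  0  0  |   5 ]
  [ 0  1  0  |   4 ]
  [ 0  0  1  |  -5 ]
Reading off the last column: p = 5, q = 4, r = -5.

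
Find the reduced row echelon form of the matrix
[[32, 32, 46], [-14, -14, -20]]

R1 := 1/32·R1
  [   1    1  23/16 ]
  [ -14  -14    -20 ]
R2 := R2 + 14·R1
  [ 1  1  23/16 ]
  [ 0  0    1/8 ]
R2 := 8·R2
  [ 1  1  23/16 ]
  [ 0  0      1 ]
R1 := R1 − 23/16·R2
  [ 1  1  0 ]
  [ 0  0  1 ]

[[1, 1, 0], [0, 0, 1]]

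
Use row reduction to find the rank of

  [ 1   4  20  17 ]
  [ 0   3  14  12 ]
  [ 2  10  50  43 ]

rank = 3

R3 ← R3 − 2·R1
  [ 1  4  20  17 ]
  [ 0  3  14  12 ]
  [ 0  2  10   9 ]
R2 ← 1/3·R2
  [ 1  4    20  17 ]
  [ 0  1  14/3   4 ]
  [ 0  2    10   9 ]
R3 ← R3 − 2·R2
  [ 1  4    20  17 ]
  [ 0  1  14/3   4 ]
  [ 0  0   2/3   1 ]
R3 ← 3/2·R3
  [ 1  4    20   17 ]
  [ 0  1  14/3    4 ]
  [ 0  0     1  3/2 ]
R2 ← R2 − 14/3·R3
  [ 1  4  20   17 ]
  [ 0  1   0   -3 ]
  [ 0  0   1  3/2 ]
R1 ← R1 − 20·R3
  [ 1  4  0  -13 ]
  [ 0  1  0   -3 ]
  [ 0  0  1  3/2 ]
R1 ← R1 − 4·R2
  [ 1  0  0   -1 ]
  [ 0  1  0   -3 ]
  [ 0  0  1  3/2 ]
The reduced form has 3 nonzero rows.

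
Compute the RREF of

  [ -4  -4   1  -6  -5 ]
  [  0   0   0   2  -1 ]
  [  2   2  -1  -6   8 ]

Multiply R1 by -1/4.
  [ 1  1  -1/4  3/2  5/4 ]
  [ 0  0     0    2   -1 ]
  [ 2  2    -1   -6    8 ]
Subtract 2 times R1 from R3.
  [ 1  1  -1/4  3/2   5/4 ]
  [ 0  0     0    2    -1 ]
  [ 0  0  -1/2   -9  11/2 ]
Swap R2 and R3.
  [ 1  1  -1/4  3/2   5/4 ]
  [ 0  0  -1/2   -9  11/2 ]
  [ 0  0     0    2    -1 ]
Multiply R2 by -2.
  [ 1  1  -1/4  3/2  5/4 ]
  [ 0  0     1   18  -11 ]
  [ 0  0     0    2   -1 ]
Multiply R3 by 1/2.
  [ 1  1  -1/4  3/2   5/4 ]
  [ 0  0     1   18   -11 ]
  [ 0  0     0    1  -1/2 ]
Subtract 18 times R3 from R2.
  [ 1  1  -1/4  3/2   5/4 ]
  [ 0  0     1    0    -2 ]
  [ 0  0     0    1  -1/2 ]
Subtract 3/2 times R3 from R1.
  [ 1  1  -1/4  0     2 ]
  [ 0  0     1  0    -2 ]
  [ 0  0     0  1  -1/2 ]
Add 1/4 times R2 to R1.
  [ 1  1  0  0   3/2 ]
  [ 0  0  1  0    -2 ]
  [ 0  0  0  1  -1/2 ]

[[1, 1, 0, 0, 3/2], [0, 0, 1, 0, -2], [0, 0, 0, 1, -1/2]]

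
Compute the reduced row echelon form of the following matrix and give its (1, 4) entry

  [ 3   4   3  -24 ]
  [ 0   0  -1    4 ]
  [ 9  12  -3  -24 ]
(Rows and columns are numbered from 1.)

ρ1 ← 1/3·ρ1
ρ3 ← ρ3 − 9·ρ1
ρ2 ← -1·ρ2
ρ3 ← ρ3 + 12·ρ2
ρ1 ← ρ1 − ρ2

-4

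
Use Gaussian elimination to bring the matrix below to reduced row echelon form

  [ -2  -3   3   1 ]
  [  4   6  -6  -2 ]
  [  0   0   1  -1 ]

[[1, 3/2, 0, -2], [0, 0, 1, -1], [0, 0, 0, 0]]

ρ1 → -1/2·ρ1
  [ 1  3/2  -3/2  -1/2 ]
  [ 4    6    -6    -2 ]
  [ 0    0     1    -1 ]
ρ2 → ρ2 − 4·ρ1
  [ 1  3/2  -3/2  -1/2 ]
  [ 0    0     0     0 ]
  [ 0    0     1    -1 ]
ρ2 <=> ρ3
  [ 1  3/2  -3/2  -1/2 ]
  [ 0    0     1    -1 ]
  [ 0    0     0     0 ]
ρ1 → ρ1 + 3/2·ρ2
  [ 1  3/2  0  -2 ]
  [ 0    0  1  -1 ]
  [ 0    0  0   0 ]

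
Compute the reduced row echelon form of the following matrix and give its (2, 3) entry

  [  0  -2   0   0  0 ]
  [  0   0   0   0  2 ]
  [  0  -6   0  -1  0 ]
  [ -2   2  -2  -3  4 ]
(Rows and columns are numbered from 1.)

0

r1 <=> r4
  [ -2   2  -2  -3  4 ]
  [  0   0   0   0  2 ]
  [  0  -6   0  -1  0 ]
  [  0  -2   0   0  0 ]
r1 -> -1/2·r1
  [ 1  -1  1  3/2  -2 ]
  [ 0   0  0    0   2 ]
  [ 0  -6  0   -1   0 ]
  [ 0  -2  0    0   0 ]
r2 <=> r3
  [ 1  -1  1  3/2  -2 ]
  [ 0  -6  0   -1   0 ]
  [ 0   0  0    0   2 ]
  [ 0  -2  0    0   0 ]
r2 -> -1/6·r2
  [ 1  -1  1  3/2  -2 ]
  [ 0   1  0  1/6   0 ]
  [ 0   0  0    0   2 ]
  [ 0  -2  0    0   0 ]
r4 -> r4 + 2·r2
  [ 1  -1  1  3/2  -2 ]
  [ 0   1  0  1/6   0 ]
  [ 0   0  0    0   2 ]
  [ 0   0  0  1/3   0 ]
r3 <=> r4
  [ 1  -1  1  3/2  -2 ]
  [ 0   1  0  1/6   0 ]
  [ 0   0  0  1/3   0 ]
  [ 0   0  0    0   2 ]
r3 -> 3·r3
  [ 1  -1  1  3/2  -2 ]
  [ 0   1  0  1/6   0 ]
  [ 0   0  0    1   0 ]
  [ 0   0  0    0   2 ]
r4 -> 1/2·r4
  [ 1  -1  1  3/2  -2 ]
  [ 0   1  0  1/6   0 ]
  [ 0   0  0    1   0 ]
  [ 0   0  0    0   1 ]
r1 -> r1 + 2·r4
  [ 1  -1  1  3/2  0 ]
  [ 0   1  0  1/6  0 ]
  [ 0   0  0    1  0 ]
  [ 0   0  0    0  1 ]
r2 -> r2 − 1/6·r3
  [ 1  -1  1  3/2  0 ]
  [ 0   1  0    0  0 ]
  [ 0   0  0    1  0 ]
  [ 0   0  0    0  1 ]
r1 -> r1 − 3/2·r3
  [ 1  -1  1  0  0 ]
  [ 0   1  0  0  0 ]
  [ 0   0  0  1  0 ]
  [ 0   0  0  0  1 ]
r1 -> r1 + r2
  [ 1  0  1  0  0 ]
  [ 0  1  0  0  0 ]
  [ 0  0  0  1  0 ]
  [ 0  0  0  0  1 ]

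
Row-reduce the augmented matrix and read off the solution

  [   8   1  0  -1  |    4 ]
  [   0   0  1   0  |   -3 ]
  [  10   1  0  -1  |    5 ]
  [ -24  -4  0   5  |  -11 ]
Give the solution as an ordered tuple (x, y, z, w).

(1/2, 1, -3, 1)

ρ1 := 1/8·ρ1
ρ3 := ρ3 − 10·ρ1
ρ4 := ρ4 + 24·ρ1
ρ2 ↔ ρ3
ρ2 := -4·ρ2
ρ4 := ρ4 + ρ2
ρ2 := ρ2 + ρ4
ρ1 := ρ1 + 1/8·ρ4
ρ1 := ρ1 − 1/8·ρ2
Reading off the last column: x = 1/2, y = 1, z = -3, w = 1.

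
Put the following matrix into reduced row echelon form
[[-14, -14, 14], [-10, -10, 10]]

[[1, 1, -1], [0, 0, 0]]

Multiply R1 by -1/14.
  [   1    1  -1 ]
  [ -10  -10  10 ]
Add 10 times R1 to R2.
  [ 1  1  -1 ]
  [ 0  0   0 ]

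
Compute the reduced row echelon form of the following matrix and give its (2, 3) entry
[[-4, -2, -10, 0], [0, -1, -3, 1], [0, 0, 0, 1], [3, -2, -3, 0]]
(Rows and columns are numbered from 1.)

3

R1 -> -1/4·R1
  [ 1  1/2  5/2  0 ]
  [ 0   -1   -3  1 ]
  [ 0    0    0  1 ]
  [ 3   -2   -3  0 ]
R4 -> R4 − 3·R1
  [ 1   1/2    5/2  0 ]
  [ 0    -1     -3  1 ]
  [ 0     0      0  1 ]
  [ 0  -7/2  -21/2  0 ]
R2 -> -1·R2
  [ 1   1/2    5/2   0 ]
  [ 0     1      3  -1 ]
  [ 0     0      0   1 ]
  [ 0  -7/2  -21/2   0 ]
R4 -> R4 + 7/2·R2
  [ 1  1/2  5/2     0 ]
  [ 0    1    3    -1 ]
  [ 0    0    0     1 ]
  [ 0    0    0  -7/2 ]
R4 -> R4 + 7/2·R3
  [ 1  1/2  5/2   0 ]
  [ 0    1    3  -1 ]
  [ 0    0    0   1 ]
  [ 0    0    0   0 ]
R2 -> R2 + R3
  [ 1  1/2  5/2  0 ]
  [ 0    1    3  0 ]
  [ 0    0    0  1 ]
  [ 0    0    0  0 ]
R1 -> R1 − 1/2·R2
  [ 1  0  1  0 ]
  [ 0  1  3  0 ]
  [ 0  0  0  1 ]
  [ 0  0  0  0 ]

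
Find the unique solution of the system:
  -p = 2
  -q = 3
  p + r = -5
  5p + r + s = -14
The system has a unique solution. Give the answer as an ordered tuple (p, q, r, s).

(-2, -3, -3, -1)

Form the augmented matrix and row-reduce:
  [ -1   0  0  0  |    2 ]
  [  0  -1  0  0  |    3 ]
  [  1   0  1  0  |   -5 ]
  [  5   0  1  1  |  -14 ]
R1 ← -1·R1
R3 ← R3 − R1
R4 ← R4 − 5·R1
R2 ← -1·R2
R4 ← R4 − R3
Reading off the last column: p = -2, q = -3, r = -3, s = -1.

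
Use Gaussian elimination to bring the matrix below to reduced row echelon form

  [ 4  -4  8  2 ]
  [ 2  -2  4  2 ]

[[1, -1, 2, 0], [0, 0, 0, 1]]

r1 -> 1/4·r1
  [ 1  -1  2  1/2 ]
  [ 2  -2  4    2 ]
r2 -> r2 − 2·r1
  [ 1  -1  2  1/2 ]
  [ 0   0  0    1 ]
r1 -> r1 − 1/2·r2
  [ 1  -1  2  0 ]
  [ 0   0  0  1 ]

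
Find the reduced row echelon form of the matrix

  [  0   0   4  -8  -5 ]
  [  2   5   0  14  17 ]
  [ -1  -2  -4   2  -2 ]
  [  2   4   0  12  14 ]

[[1, 0, 0, 2, 1], [0, 1, 0, 2, 3], [0, 0, 1, -2, -5/4], [0, 0, 0, 0, 0]]

R1 ↔ R2
  [  2   5   0  14  17 ]
  [  0   0   4  -8  -5 ]
  [ -1  -2  -4   2  -2 ]
  [  2   4   0  12  14 ]
R1 -> 1/2·R1
  [  1  5/2   0   7  17/2 ]
  [  0    0   4  -8    -5 ]
  [ -1   -2  -4   2    -2 ]
  [  2    4   0  12    14 ]
R3 -> R3 + R1
  [ 1  5/2   0   7  17/2 ]
  [ 0    0   4  -8    -5 ]
  [ 0  1/2  -4   9  13/2 ]
  [ 2    4   0  12    14 ]
R4 -> R4 − 2·R1
  [ 1  5/2   0   7  17/2 ]
  [ 0    0   4  -8    -5 ]
  [ 0  1/2  -4   9  13/2 ]
  [ 0   -1   0  -2    -3 ]
R2 ↔ R3
  [ 1  5/2   0   7  17/2 ]
  [ 0  1/2  -4   9  13/2 ]
  [ 0    0   4  -8    -5 ]
  [ 0   -1   0  -2    -3 ]
R2 -> 2·R2
  [ 1  5/2   0   7  17/2 ]
  [ 0    1  -8  18    13 ]
  [ 0    0   4  -8    -5 ]
  [ 0   -1   0  -2    -3 ]
R4 -> R4 + R2
  [ 1  5/2   0   7  17/2 ]
  [ 0    1  -8  18    13 ]
  [ 0    0   4  -8    -5 ]
  [ 0    0  -8  16    10 ]
R3 -> 1/4·R3
  [ 1  5/2   0   7  17/2 ]
  [ 0    1  -8  18    13 ]
  [ 0    0   1  -2  -5/4 ]
  [ 0    0  -8  16    10 ]
R4 -> R4 + 8·R3
  [ 1  5/2   0   7  17/2 ]
  [ 0    1  -8  18    13 ]
  [ 0    0   1  -2  -5/4 ]
  [ 0    0   0   0     0 ]
R2 -> R2 + 8·R3
  [ 1  5/2  0   7  17/2 ]
  [ 0    1  0   2     3 ]
  [ 0    0  1  -2  -5/4 ]
  [ 0    0  0   0     0 ]
R1 -> R1 − 5/2·R2
  [ 1  0  0   2     1 ]
  [ 0  1  0   2     3 ]
  [ 0  0  1  -2  -5/4 ]
  [ 0  0  0   0     0 ]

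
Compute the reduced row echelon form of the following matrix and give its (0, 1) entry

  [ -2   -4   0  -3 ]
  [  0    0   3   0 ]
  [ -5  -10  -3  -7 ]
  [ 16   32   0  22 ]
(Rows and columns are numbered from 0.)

2

R1 -> -1/2·R1
  [  1    2   0  3/2 ]
  [  0    0   3    0 ]
  [ -5  -10  -3   -7 ]
  [ 16   32   0   22 ]
R3 -> R3 + 5·R1
  [  1   2   0  3/2 ]
  [  0   0   3    0 ]
  [  0   0  -3  1/2 ]
  [ 16  32   0   22 ]
R4 -> R4 − 16·R1
  [ 1  2   0  3/2 ]
  [ 0  0   3    0 ]
  [ 0  0  -3  1/2 ]
  [ 0  0   0   -2 ]
R2 -> 1/3·R2
  [ 1  2   0  3/2 ]
  [ 0  0   1    0 ]
  [ 0  0  -3  1/2 ]
  [ 0  0   0   -2 ]
R3 -> R3 + 3·R2
  [ 1  2  0  3/2 ]
  [ 0  0  1    0 ]
  [ 0  0  0  1/2 ]
  [ 0  0  0   -2 ]
R3 -> 2·R3
  [ 1  2  0  3/2 ]
  [ 0  0  1    0 ]
  [ 0  0  0    1 ]
  [ 0  0  0   -2 ]
R4 -> R4 + 2·R3
  [ 1  2  0  3/2 ]
  [ 0  0  1    0 ]
  [ 0  0  0    1 ]
  [ 0  0  0    0 ]
R1 -> R1 − 3/2·R3
  [ 1  2  0  0 ]
  [ 0  0  1  0 ]
  [ 0  0  0  1 ]
  [ 0  0  0  0 ]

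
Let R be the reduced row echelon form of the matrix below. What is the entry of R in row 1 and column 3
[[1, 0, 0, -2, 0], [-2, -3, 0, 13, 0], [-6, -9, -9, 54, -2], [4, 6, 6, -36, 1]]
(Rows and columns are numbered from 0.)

-3

r2 := r2 + 2·r1
  [  1   0   0   -2   0 ]
  [  0  -3   0    9   0 ]
  [ -6  -9  -9   54  -2 ]
  [  4   6   6  -36   1 ]
r3 := r3 + 6·r1
  [ 1   0   0   -2   0 ]
  [ 0  -3   0    9   0 ]
  [ 0  -9  -9   42  -2 ]
  [ 4   6   6  -36   1 ]
r4 := r4 − 4·r1
  [ 1   0   0   -2   0 ]
  [ 0  -3   0    9   0 ]
  [ 0  -9  -9   42  -2 ]
  [ 0   6   6  -28   1 ]
r2 := -1/3·r2
  [ 1   0   0   -2   0 ]
  [ 0   1   0   -3   0 ]
  [ 0  -9  -9   42  -2 ]
  [ 0   6   6  -28   1 ]
r3 := r3 + 9·r2
  [ 1  0   0   -2   0 ]
  [ 0  1   0   -3   0 ]
  [ 0  0  -9   15  -2 ]
  [ 0  6   6  -28   1 ]
r4 := r4 − 6·r2
  [ 1  0   0   -2   0 ]
  [ 0  1   0   -3   0 ]
  [ 0  0  -9   15  -2 ]
  [ 0  0   6  -10   1 ]
r3 := -1/9·r3
  [ 1  0  0    -2    0 ]
  [ 0  1  0    -3    0 ]
  [ 0  0  1  -5/3  2/9 ]
  [ 0  0  6   -10    1 ]
r4 := r4 − 6·r3
  [ 1  0  0    -2     0 ]
  [ 0  1  0    -3     0 ]
  [ 0  0  1  -5/3   2/9 ]
  [ 0  0  0     0  -1/3 ]
r4 := -3·r4
  [ 1  0  0    -2    0 ]
  [ 0  1  0    -3    0 ]
  [ 0  0  1  -5/3  2/9 ]
  [ 0  0  0     0    1 ]
r3 := r3 − 2/9·r4
  [ 1  0  0    -2  0 ]
  [ 0  1  0    -3  0 ]
  [ 0  0  1  -5/3  0 ]
  [ 0  0  0     0  1 ]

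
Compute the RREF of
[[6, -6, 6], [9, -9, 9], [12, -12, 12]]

[[1, -1, 1], [0, 0, 0], [0, 0, 0]]

r1 := 1/6·r1
  [  1   -1   1 ]
  [  9   -9   9 ]
  [ 12  -12  12 ]
r2 := r2 − 9·r1
  [  1   -1   1 ]
  [  0    0   0 ]
  [ 12  -12  12 ]
r3 := r3 − 12·r1
  [ 1  -1  1 ]
  [ 0   0  0 ]
  [ 0   0  0 ]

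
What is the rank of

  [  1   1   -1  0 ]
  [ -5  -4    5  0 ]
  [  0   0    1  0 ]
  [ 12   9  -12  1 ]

rank = 4

Add 5 times ρ1 to ρ2.
  [  1  1   -1  0 ]
  [  0  1    0  0 ]
  [  0  0    1  0 ]
  [ 12  9  -12  1 ]
Subtract 12 times ρ1 from ρ4.
  [ 1   1  -1  0 ]
  [ 0   1   0  0 ]
  [ 0   0   1  0 ]
  [ 0  -3   0  1 ]
Add 3 times ρ2 to ρ4.
  [ 1  1  -1  0 ]
  [ 0  1   0  0 ]
  [ 0  0   1  0 ]
  [ 0  0   0  1 ]
Add ρ3 to ρ1.
  [ 1  1  0  0 ]
  [ 0  1  0  0 ]
  [ 0  0  1  0 ]
  [ 0  0  0  1 ]
Subtract ρ2 from ρ1.
  [ 1  0  0  0 ]
  [ 0  1  0  0 ]
  [ 0  0  1  0 ]
  [ 0  0  0  1 ]
The reduced form has 4 nonzero rows.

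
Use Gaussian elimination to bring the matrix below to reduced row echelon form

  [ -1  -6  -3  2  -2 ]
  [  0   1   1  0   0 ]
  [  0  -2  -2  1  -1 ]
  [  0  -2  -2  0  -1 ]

[[1, 0, -3, 0, 0], [0, 1, 1, 0, 0], [0, 0, 0, 1, 0], [0, 0, 0, 0, 1]]

Multiply R1 by -1.
  [ 1   6   3  -2   2 ]
  [ 0   1   1   0   0 ]
  [ 0  -2  -2   1  -1 ]
  [ 0  -2  -2   0  -1 ]
Add 2 times R2 to R3.
  [ 1   6   3  -2   2 ]
  [ 0   1   1   0   0 ]
  [ 0   0   0   1  -1 ]
  [ 0  -2  -2   0  -1 ]
Add 2 times R2 to R4.
  [ 1  6  3  -2   2 ]
  [ 0  1  1   0   0 ]
  [ 0  0  0   1  -1 ]
  [ 0  0  0   0  -1 ]
Multiply R4 by -1.
  [ 1  6  3  -2   2 ]
  [ 0  1  1   0   0 ]
  [ 0  0  0   1  -1 ]
  [ 0  0  0   0   1 ]
Add R4 to R3.
  [ 1  6  3  -2  2 ]
  [ 0  1  1   0  0 ]
  [ 0  0  0   1  0 ]
  [ 0  0  0   0  1 ]
Subtract 2 times R4 from R1.
  [ 1  6  3  -2  0 ]
  [ 0  1  1   0  0 ]
  [ 0  0  0   1  0 ]
  [ 0  0  0   0  1 ]
Add 2 times R3 to R1.
  [ 1  6  3  0  0 ]
  [ 0  1  1  0  0 ]
  [ 0  0  0  1  0 ]
  [ 0  0  0  0  1 ]
Subtract 6 times R2 from R1.
  [ 1  0  -3  0  0 ]
  [ 0  1   1  0  0 ]
  [ 0  0   0  1  0 ]
  [ 0  0   0  0  1 ]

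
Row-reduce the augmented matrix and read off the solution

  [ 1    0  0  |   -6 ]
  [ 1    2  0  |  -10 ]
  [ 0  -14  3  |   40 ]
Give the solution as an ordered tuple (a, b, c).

R2 → R2 − R1
  [ 1    0  0  |  -6 ]
  [ 0    2  0  |  -4 ]
  [ 0  -14  3  |  40 ]
R2 → 1/2·R2
  [ 1    0  0  |  -6 ]
  [ 0    1  0  |  -2 ]
  [ 0  -14  3  |  40 ]
R3 → R3 + 14·R2
  [ 1  0  0  |  -6 ]
  [ 0  1  0  |  -2 ]
  [ 0  0  3  |  12 ]
R3 → 1/3·R3
  [ 1  0  0  |  -6 ]
  [ 0  1  0  |  -2 ]
  [ 0  0  1  |   4 ]
Reading off the last column: a = -6, b = -2, c = 4.

(-6, -2, 4)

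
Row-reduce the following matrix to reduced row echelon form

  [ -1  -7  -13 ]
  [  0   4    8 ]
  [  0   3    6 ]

R1 -> -1·R1
  [ 1  7  13 ]
  [ 0  4   8 ]
  [ 0  3   6 ]
R2 -> 1/4·R2
  [ 1  7  13 ]
  [ 0  1   2 ]
  [ 0  3   6 ]
R3 -> R3 − 3·R2
  [ 1  7  13 ]
  [ 0  1   2 ]
  [ 0  0   0 ]
R1 -> R1 − 7·R2
  [ 1  0  -1 ]
  [ 0  1   2 ]
  [ 0  0   0 ]

[[1, 0, -1], [0, 1, 2], [0, 0, 0]]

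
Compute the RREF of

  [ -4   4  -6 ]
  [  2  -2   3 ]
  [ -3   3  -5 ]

Multiply ρ1 by -1/4.
  [  1  -1  3/2 ]
  [  2  -2    3 ]
  [ -3   3   -5 ]
Subtract 2 times ρ1 from ρ2.
  [  1  -1  3/2 ]
  [  0   0    0 ]
  [ -3   3   -5 ]
Add 3 times ρ1 to ρ3.
  [ 1  -1   3/2 ]
  [ 0   0     0 ]
  [ 0   0  -1/2 ]
Swap ρ2 and ρ3.
  [ 1  -1   3/2 ]
  [ 0   0  -1/2 ]
  [ 0   0     0 ]
Multiply ρ2 by -2.
  [ 1  -1  3/2 ]
  [ 0   0    1 ]
  [ 0   0    0 ]
Subtract 3/2 times ρ2 from ρ1.
  [ 1  -1  0 ]
  [ 0   0  1 ]
  [ 0   0  0 ]

[[1, -1, 0], [0, 0, 1], [0, 0, 0]]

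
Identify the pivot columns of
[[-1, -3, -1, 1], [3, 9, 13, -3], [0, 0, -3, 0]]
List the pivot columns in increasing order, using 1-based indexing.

r1 → -1·r1
  [ 1  3   1  -1 ]
  [ 3  9  13  -3 ]
  [ 0  0  -3   0 ]
r2 → r2 − 3·r1
  [ 1  3   1  -1 ]
  [ 0  0  10   0 ]
  [ 0  0  -3   0 ]
r2 → 1/10·r2
  [ 1  3   1  -1 ]
  [ 0  0   1   0 ]
  [ 0  0  -3   0 ]
r3 → r3 + 3·r2
  [ 1  3  1  -1 ]
  [ 0  0  1   0 ]
  [ 0  0  0   0 ]
r1 → r1 − r2
  [ 1  3  0  -1 ]
  [ 0  0  1   0 ]
  [ 0  0  0   0 ]
Pivot columns are the columns containing a leading 1.

1, 3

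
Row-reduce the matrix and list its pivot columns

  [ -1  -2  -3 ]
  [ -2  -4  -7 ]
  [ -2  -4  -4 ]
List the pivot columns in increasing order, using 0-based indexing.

R1 → -1·R1
R2 → R2 + 2·R1
R3 → R3 + 2·R1
R2 → -1·R2
R3 → R3 − 2·R2
R1 → R1 − 3·R2
Pivot columns are the columns containing a leading 1.

0, 2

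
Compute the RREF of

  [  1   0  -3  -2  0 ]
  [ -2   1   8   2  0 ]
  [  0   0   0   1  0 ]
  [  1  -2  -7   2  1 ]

ρ2 := ρ2 + 2·ρ1
  [ 1   0  -3  -2  0 ]
  [ 0   1   2  -2  0 ]
  [ 0   0   0   1  0 ]
  [ 1  -2  -7   2  1 ]
ρ4 := ρ4 − ρ1
  [ 1   0  -3  -2  0 ]
  [ 0   1   2  -2  0 ]
  [ 0   0   0   1  0 ]
  [ 0  -2  -4   4  1 ]
ρ4 := ρ4 + 2·ρ2
  [ 1  0  -3  -2  0 ]
  [ 0  1   2  -2  0 ]
  [ 0  0   0   1  0 ]
  [ 0  0   0   0  1 ]
ρ2 := ρ2 + 2·ρ3
  [ 1  0  -3  -2  0 ]
  [ 0  1   2   0  0 ]
  [ 0  0   0   1  0 ]
  [ 0  0   0   0  1 ]
ρ1 := ρ1 + 2·ρ3
  [ 1  0  -3  0  0 ]
  [ 0  1   2  0  0 ]
  [ 0  0   0  1  0 ]
  [ 0  0   0  0  1 ]

[[1, 0, -3, 0, 0], [0, 1, 2, 0, 0], [0, 0, 0, 1, 0], [0, 0, 0, 0, 1]]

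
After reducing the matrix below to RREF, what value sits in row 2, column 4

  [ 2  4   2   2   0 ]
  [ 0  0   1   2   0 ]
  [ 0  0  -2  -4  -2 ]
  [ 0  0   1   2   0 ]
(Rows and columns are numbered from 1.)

2

Multiply r1 by 1/2.
  [ 1  2   1   1   0 ]
  [ 0  0   1   2   0 ]
  [ 0  0  -2  -4  -2 ]
  [ 0  0   1   2   0 ]
Add 2 times r2 to r3.
  [ 1  2  1  1   0 ]
  [ 0  0  1  2   0 ]
  [ 0  0  0  0  -2 ]
  [ 0  0  1  2   0 ]
Subtract r2 from r4.
  [ 1  2  1  1   0 ]
  [ 0  0  1  2   0 ]
  [ 0  0  0  0  -2 ]
  [ 0  0  0  0   0 ]
Multiply r3 by -1/2.
  [ 1  2  1  1  0 ]
  [ 0  0  1  2  0 ]
  [ 0  0  0  0  1 ]
  [ 0  0  0  0  0 ]
Subtract r2 from r1.
  [ 1  2  0  -1  0 ]
  [ 0  0  1   2  0 ]
  [ 0  0  0   0  1 ]
  [ 0  0  0   0  0 ]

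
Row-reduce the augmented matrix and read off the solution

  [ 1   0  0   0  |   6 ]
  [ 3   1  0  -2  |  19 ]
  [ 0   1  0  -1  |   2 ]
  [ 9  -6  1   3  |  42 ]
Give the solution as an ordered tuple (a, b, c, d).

(6, 3, 3, 1)

Subtract 3 times R1 from R2.
  [ 1   0  0   0  |   6 ]
  [ 0   1  0  -2  |   1 ]
  [ 0   1  0  -1  |   2 ]
  [ 9  -6  1   3  |  42 ]
Subtract 9 times R1 from R4.
  [ 1   0  0   0  |    6 ]
  [ 0   1  0  -2  |    1 ]
  [ 0   1  0  -1  |    2 ]
  [ 0  -6  1   3  |  -12 ]
Subtract R2 from R3.
  [ 1   0  0   0  |    6 ]
  [ 0   1  0  -2  |    1 ]
  [ 0   0  0   1  |    1 ]
  [ 0  -6  1   3  |  -12 ]
Add 6 times R2 to R4.
  [ 1  0  0   0  |   6 ]
  [ 0  1  0  -2  |   1 ]
  [ 0  0  0   1  |   1 ]
  [ 0  0  1  -9  |  -6 ]
Swap R3 and R4.
  [ 1  0  0   0  |   6 ]
  [ 0  1  0  -2  |   1 ]
  [ 0  0  1  -9  |  -6 ]
  [ 0  0  0   1  |   1 ]
Add 9 times R4 to R3.
  [ 1  0  0   0  |  6 ]
  [ 0  1  0  -2  |  1 ]
  [ 0  0  1   0  |  3 ]
  [ 0  0  0   1  |  1 ]
Add 2 times R4 to R2.
  [ 1  0  0  0  |  6 ]
  [ 0  1  0  0  |  3 ]
  [ 0  0  1  0  |  3 ]
  [ 0  0  0  1  |  1 ]
Reading off the last column: a = 6, b = 3, c = 3, d = 1.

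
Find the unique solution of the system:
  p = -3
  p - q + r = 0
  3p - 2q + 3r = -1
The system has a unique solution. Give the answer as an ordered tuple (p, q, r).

(-3, -1, 2)

Form the augmented matrix and row-reduce:
  [ 1   0  0  |  -3 ]
  [ 1  -1  1  |   0 ]
  [ 3  -2  3  |  -1 ]
r2 := r2 − r1
  [ 1   0  0  |  -3 ]
  [ 0  -1  1  |   3 ]
  [ 3  -2  3  |  -1 ]
r3 := r3 − 3·r1
  [ 1   0  0  |  -3 ]
  [ 0  -1  1  |   3 ]
  [ 0  -2  3  |   8 ]
r2 := -1·r2
  [ 1   0   0  |  -3 ]
  [ 0   1  -1  |  -3 ]
  [ 0  -2   3  |   8 ]
r3 := r3 + 2·r2
  [ 1  0   0  |  -3 ]
  [ 0  1  -1  |  -3 ]
  [ 0  0   1  |   2 ]
r2 := r2 + r3
  [ 1  0  0  |  -3 ]
  [ 0  1  0  |  -1 ]
  [ 0  0  1  |   2 ]
Reading off the last column: p = -3, q = -1, r = 2.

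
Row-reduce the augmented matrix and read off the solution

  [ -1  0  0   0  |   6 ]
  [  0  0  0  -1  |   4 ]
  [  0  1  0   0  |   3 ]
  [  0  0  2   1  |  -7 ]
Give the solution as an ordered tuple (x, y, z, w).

ρ1 → -1·ρ1
  [ 1  0  0   0  |  -6 ]
  [ 0  0  0  -1  |   4 ]
  [ 0  1  0   0  |   3 ]
  [ 0  0  2   1  |  -7 ]
ρ2 <-> ρ3
  [ 1  0  0   0  |  -6 ]
  [ 0  1  0   0  |   3 ]
  [ 0  0  0  -1  |   4 ]
  [ 0  0  2   1  |  -7 ]
ρ3 <-> ρ4
  [ 1  0  0   0  |  -6 ]
  [ 0  1  0   0  |   3 ]
  [ 0  0  2   1  |  -7 ]
  [ 0  0  0  -1  |   4 ]
ρ3 → 1/2·ρ3
  [ 1  0  0    0  |    -6 ]
  [ 0  1  0    0  |     3 ]
  [ 0  0  1  1/2  |  -7/2 ]
  [ 0  0  0   -1  |     4 ]
ρ4 → -1·ρ4
  [ 1  0  0    0  |    -6 ]
  [ 0  1  0    0  |     3 ]
  [ 0  0  1  1/2  |  -7/2 ]
  [ 0  0  0    1  |    -4 ]
ρ3 → ρ3 − 1/2·ρ4
  [ 1  0  0  0  |    -6 ]
  [ 0  1  0  0  |     3 ]
  [ 0  0  1  0  |  -3/2 ]
  [ 0  0  0  1  |    -4 ]
Reading off the last column: x = -6, y = 3, z = -3/2, w = -4.

(-6, 3, -3/2, -4)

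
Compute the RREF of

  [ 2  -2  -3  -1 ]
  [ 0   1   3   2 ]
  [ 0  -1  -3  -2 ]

[[1, 0, 3/2, 3/2], [0, 1, 3, 2], [0, 0, 0, 0]]

ρ1 := 1/2·ρ1
  [ 1  -1  -3/2  -1/2 ]
  [ 0   1     3     2 ]
  [ 0  -1    -3    -2 ]
ρ3 := ρ3 + ρ2
  [ 1  -1  -3/2  -1/2 ]
  [ 0   1     3     2 ]
  [ 0   0     0     0 ]
ρ1 := ρ1 + ρ2
  [ 1  0  3/2  3/2 ]
  [ 0  1    3    2 ]
  [ 0  0    0    0 ]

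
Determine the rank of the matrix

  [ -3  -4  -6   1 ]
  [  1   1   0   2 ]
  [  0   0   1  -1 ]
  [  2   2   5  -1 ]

rank = 3

R1 → -1/3·R1
  [ 1  4/3  2  -1/3 ]
  [ 1    1  0     2 ]
  [ 0    0  1    -1 ]
  [ 2    2  5    -1 ]
R2 → R2 − R1
  [ 1   4/3   2  -1/3 ]
  [ 0  -1/3  -2   7/3 ]
  [ 0     0   1    -1 ]
  [ 2     2   5    -1 ]
R4 → R4 − 2·R1
  [ 1   4/3   2  -1/3 ]
  [ 0  -1/3  -2   7/3 ]
  [ 0     0   1    -1 ]
  [ 0  -2/3   1  -1/3 ]
R2 → -3·R2
  [ 1   4/3  2  -1/3 ]
  [ 0     1  6    -7 ]
  [ 0     0  1    -1 ]
  [ 0  -2/3  1  -1/3 ]
R4 → R4 + 2/3·R2
  [ 1  4/3  2  -1/3 ]
  [ 0    1  6    -7 ]
  [ 0    0  1    -1 ]
  [ 0    0  5    -5 ]
R4 → R4 − 5·R3
  [ 1  4/3  2  -1/3 ]
  [ 0    1  6    -7 ]
  [ 0    0  1    -1 ]
  [ 0    0  0     0 ]
R2 → R2 − 6·R3
  [ 1  4/3  2  -1/3 ]
  [ 0    1  0    -1 ]
  [ 0    0  1    -1 ]
  [ 0    0  0     0 ]
R1 → R1 − 2·R3
  [ 1  4/3  0  5/3 ]
  [ 0    1  0   -1 ]
  [ 0    0  1   -1 ]
  [ 0    0  0    0 ]
R1 → R1 − 4/3·R2
  [ 1  0  0   3 ]
  [ 0  1  0  -1 ]
  [ 0  0  1  -1 ]
  [ 0  0  0   0 ]
The reduced form has 3 nonzero rows.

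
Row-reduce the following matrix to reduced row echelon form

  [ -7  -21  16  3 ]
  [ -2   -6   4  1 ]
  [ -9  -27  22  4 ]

[[1, 3, 0, 0], [0, 0, 1, 0], [0, 0, 0, 1]]

ρ1 := -1/7·ρ1
  [  1    3  -16/7  -3/7 ]
  [ -2   -6      4     1 ]
  [ -9  -27     22     4 ]
ρ2 := ρ2 + 2·ρ1
  [  1    3  -16/7  -3/7 ]
  [  0    0   -4/7   1/7 ]
  [ -9  -27     22     4 ]
ρ3 := ρ3 + 9·ρ1
  [ 1  3  -16/7  -3/7 ]
  [ 0  0   -4/7   1/7 ]
  [ 0  0   10/7   1/7 ]
ρ2 := -7/4·ρ2
  [ 1  3  -16/7  -3/7 ]
  [ 0  0      1  -1/4 ]
  [ 0  0   10/7   1/7 ]
ρ3 := ρ3 − 10/7·ρ2
  [ 1  3  -16/7  -3/7 ]
  [ 0  0      1  -1/4 ]
  [ 0  0      0   1/2 ]
ρ3 := 2·ρ3
  [ 1  3  -16/7  -3/7 ]
  [ 0  0      1  -1/4 ]
  [ 0  0      0     1 ]
ρ2 := ρ2 + 1/4·ρ3
  [ 1  3  -16/7  -3/7 ]
  [ 0  0      1     0 ]
  [ 0  0      0     1 ]
ρ1 := ρ1 + 3/7·ρ3
  [ 1  3  -16/7  0 ]
  [ 0  0      1  0 ]
  [ 0  0      0  1 ]
ρ1 := ρ1 + 16/7·ρ2
  [ 1  3  0  0 ]
  [ 0  0  1  0 ]
  [ 0  0  0  1 ]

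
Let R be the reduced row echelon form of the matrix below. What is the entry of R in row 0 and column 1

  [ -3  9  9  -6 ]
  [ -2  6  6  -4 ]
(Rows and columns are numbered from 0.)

ρ1 -> -1/3·ρ1
ρ2 -> ρ2 + 2·ρ1

-3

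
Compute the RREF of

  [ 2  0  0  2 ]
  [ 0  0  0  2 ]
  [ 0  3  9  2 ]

[[1, 0, 0, 0], [0, 1, 3, 0], [0, 0, 0, 1]]

ρ1 → 1/2·ρ1
  [ 1  0  0  1 ]
  [ 0  0  0  2 ]
  [ 0  3  9  2 ]
ρ2 <=> ρ3
  [ 1  0  0  1 ]
  [ 0  3  9  2 ]
  [ 0  0  0  2 ]
ρ2 → 1/3·ρ2
  [ 1  0  0    1 ]
  [ 0  1  3  2/3 ]
  [ 0  0  0    2 ]
ρ3 → 1/2·ρ3
  [ 1  0  0    1 ]
  [ 0  1  3  2/3 ]
  [ 0  0  0    1 ]
ρ2 → ρ2 − 2/3·ρ3
  [ 1  0  0  1 ]
  [ 0  1  3  0 ]
  [ 0  0  0  1 ]
ρ1 → ρ1 − ρ3
  [ 1  0  0  0 ]
  [ 0  1  3  0 ]
  [ 0  0  0  1 ]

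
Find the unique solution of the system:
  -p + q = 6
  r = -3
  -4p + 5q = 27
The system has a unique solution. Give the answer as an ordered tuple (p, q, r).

(-3, 3, -3)

Form the augmented matrix and row-reduce:
  [ -1  1  0  |   6 ]
  [  0  0  1  |  -3 ]
  [ -4  5  0  |  27 ]
R1 := -1·R1
  [  1  -1  0  |  -6 ]
  [  0   0  1  |  -3 ]
  [ -4   5  0  |  27 ]
R3 := R3 + 4·R1
  [ 1  -1  0  |  -6 ]
  [ 0   0  1  |  -3 ]
  [ 0   1  0  |   3 ]
R2 ↔ R3
  [ 1  -1  0  |  -6 ]
  [ 0   1  0  |   3 ]
  [ 0   0  1  |  -3 ]
R1 := R1 + R2
  [ 1  0  0  |  -3 ]
  [ 0  1  0  |   3 ]
  [ 0  0  1  |  -3 ]
Reading off the last column: p = -3, q = 3, r = -3.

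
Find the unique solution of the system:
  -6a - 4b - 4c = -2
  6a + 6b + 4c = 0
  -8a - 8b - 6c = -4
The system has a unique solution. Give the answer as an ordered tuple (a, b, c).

(-3, -1, 6)

Form the augmented matrix and row-reduce:
  [ -6  -4  -4  |  -2 ]
  [  6   6   4  |   0 ]
  [ -8  -8  -6  |  -4 ]
ρ1 -> -1/6·ρ1
ρ2 -> ρ2 − 6·ρ1
ρ3 -> ρ3 + 8·ρ1
ρ2 -> 1/2·ρ2
ρ3 -> ρ3 + 8/3·ρ2
ρ3 -> -3/2·ρ3
ρ1 -> ρ1 − 2/3·ρ3
ρ1 -> ρ1 − 2/3·ρ2
Reading off the last column: a = -3, b = -1, c = 6.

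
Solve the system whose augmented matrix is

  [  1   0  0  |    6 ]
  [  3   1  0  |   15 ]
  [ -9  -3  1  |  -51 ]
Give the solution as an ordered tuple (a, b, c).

(6, -3, -6)

r2 → r2 − 3·r1
  [  1   0  0  |    6 ]
  [  0   1  0  |   -3 ]
  [ -9  -3  1  |  -51 ]
r3 → r3 + 9·r1
  [ 1   0  0  |   6 ]
  [ 0   1  0  |  -3 ]
  [ 0  -3  1  |   3 ]
r3 → r3 + 3·r2
  [ 1  0  0  |   6 ]
  [ 0  1  0  |  -3 ]
  [ 0  0  1  |  -6 ]
Reading off the last column: a = 6, b = -3, c = -6.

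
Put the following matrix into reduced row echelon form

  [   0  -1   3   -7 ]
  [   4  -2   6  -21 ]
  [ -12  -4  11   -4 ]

[[1, 0, 0, -7/4], [0, 1, 0, -2], [0, 0, 1, -3]]

R1 ↔ R2
  [   4  -2   6  -21 ]
  [   0  -1   3   -7 ]
  [ -12  -4  11   -4 ]
R1 → 1/4·R1
  [   1  -1/2  3/2  -21/4 ]
  [   0    -1    3     -7 ]
  [ -12    -4   11     -4 ]
R3 → R3 + 12·R1
  [ 1  -1/2  3/2  -21/4 ]
  [ 0    -1    3     -7 ]
  [ 0   -10   29    -67 ]
R2 → -1·R2
  [ 1  -1/2  3/2  -21/4 ]
  [ 0     1   -3      7 ]
  [ 0   -10   29    -67 ]
R3 → R3 + 10·R2
  [ 1  -1/2  3/2  -21/4 ]
  [ 0     1   -3      7 ]
  [ 0     0   -1      3 ]
R3 → -1·R3
  [ 1  -1/2  3/2  -21/4 ]
  [ 0     1   -3      7 ]
  [ 0     0    1     -3 ]
R2 → R2 + 3·R3
  [ 1  -1/2  3/2  -21/4 ]
  [ 0     1    0     -2 ]
  [ 0     0    1     -3 ]
R1 → R1 − 3/2·R3
  [ 1  -1/2  0  -3/4 ]
  [ 0     1  0    -2 ]
  [ 0     0  1    -3 ]
R1 → R1 + 1/2·R2
  [ 1  0  0  -7/4 ]
  [ 0  1  0    -2 ]
  [ 0  0  1    -3 ]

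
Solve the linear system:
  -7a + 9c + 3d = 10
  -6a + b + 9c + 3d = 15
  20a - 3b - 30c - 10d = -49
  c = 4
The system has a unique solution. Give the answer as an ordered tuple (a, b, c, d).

Form the augmented matrix and row-reduce:
  [ -7   0    9    3  |   10 ]
  [ -6   1    9    3  |   15 ]
  [ 20  -3  -30  -10  |  -49 ]
  [  0   0    1    0  |    4 ]
R1 := -1/7·R1
  [  1   0  -9/7  -3/7  |  -10/7 ]
  [ -6   1     9     3  |     15 ]
  [ 20  -3   -30   -10  |    -49 ]
  [  0   0     1     0  |      4 ]
R2 := R2 + 6·R1
  [  1   0  -9/7  -3/7  |  -10/7 ]
  [  0   1   9/7   3/7  |   45/7 ]
  [ 20  -3   -30   -10  |    -49 ]
  [  0   0     1     0  |      4 ]
R3 := R3 − 20·R1
  [ 1   0   -9/7   -3/7  |   -10/7 ]
  [ 0   1    9/7    3/7  |    45/7 ]
  [ 0  -3  -30/7  -10/7  |  -143/7 ]
  [ 0   0      1      0  |       4 ]
R3 := R3 + 3·R2
  [ 1  0  -9/7  -3/7  |  -10/7 ]
  [ 0  1   9/7   3/7  |   45/7 ]
  [ 0  0  -3/7  -1/7  |   -8/7 ]
  [ 0  0     1     0  |      4 ]
R3 := -7/3·R3
  [ 1  0  -9/7  -3/7  |  -10/7 ]
  [ 0  1   9/7   3/7  |   45/7 ]
  [ 0  0     1   1/3  |    8/3 ]
  [ 0  0     1     0  |      4 ]
R4 := R4 − R3
  [ 1  0  -9/7  -3/7  |  -10/7 ]
  [ 0  1   9/7   3/7  |   45/7 ]
  [ 0  0     1   1/3  |    8/3 ]
  [ 0  0     0  -1/3  |    4/3 ]
R4 := -3·R4
  [ 1  0  -9/7  -3/7  |  -10/7 ]
  [ 0  1   9/7   3/7  |   45/7 ]
  [ 0  0     1   1/3  |    8/3 ]
  [ 0  0     0     1  |     -4 ]
R3 := R3 − 1/3·R4
  [ 1  0  -9/7  -3/7  |  -10/7 ]
  [ 0  1   9/7   3/7  |   45/7 ]
  [ 0  0     1     0  |      4 ]
  [ 0  0     0     1  |     -4 ]
R2 := R2 − 3/7·R4
  [ 1  0  -9/7  -3/7  |  -10/7 ]
  [ 0  1   9/7     0  |   57/7 ]
  [ 0  0     1     0  |      4 ]
  [ 0  0     0     1  |     -4 ]
R1 := R1 + 3/7·R4
  [ 1  0  -9/7  0  |  -22/7 ]
  [ 0  1   9/7  0  |   57/7 ]
  [ 0  0     1  0  |      4 ]
  [ 0  0     0  1  |     -4 ]
R2 := R2 − 9/7·R3
  [ 1  0  -9/7  0  |  -22/7 ]
  [ 0  1     0  0  |      3 ]
  [ 0  0     1  0  |      4 ]
  [ 0  0     0  1  |     -4 ]
R1 := R1 + 9/7·R3
  [ 1  0  0  0  |   2 ]
  [ 0  1  0  0  |   3 ]
  [ 0  0  1  0  |   4 ]
  [ 0  0  0  1  |  -4 ]
Reading off the last column: a = 2, b = 3, c = 4, d = -4.

(2, 3, 4, -4)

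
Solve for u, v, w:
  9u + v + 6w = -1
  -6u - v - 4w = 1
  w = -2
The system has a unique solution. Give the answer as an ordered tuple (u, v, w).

Form the augmented matrix and row-reduce:
  [  9   1   6  |  -1 ]
  [ -6  -1  -4  |   1 ]
  [  0   0   1  |  -2 ]
ρ1 -> 1/9·ρ1
ρ2 -> ρ2 + 6·ρ1
ρ2 -> -3·ρ2
ρ1 -> ρ1 − 2/3·ρ3
ρ1 -> ρ1 − 1/9·ρ2
Reading off the last column: u = 4/3, v = -1, w = -2.

(4/3, -1, -2)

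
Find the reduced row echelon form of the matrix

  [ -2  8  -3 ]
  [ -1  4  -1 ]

[[1, -4, 0], [0, 0, 1]]

Multiply r1 by -1/2.
  [  1  -4  3/2 ]
  [ -1   4   -1 ]
Add r1 to r2.
  [ 1  -4  3/2 ]
  [ 0   0  1/2 ]
Multiply r2 by 2.
  [ 1  -4  3/2 ]
  [ 0   0    1 ]
Subtract 3/2 times r2 from r1.
  [ 1  -4  0 ]
  [ 0   0  1 ]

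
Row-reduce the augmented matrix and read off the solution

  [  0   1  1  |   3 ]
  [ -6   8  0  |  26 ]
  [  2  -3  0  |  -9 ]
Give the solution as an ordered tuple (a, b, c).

(-3, 1, 2)

ρ1 <-> ρ2
  [ -6   8  0  |  26 ]
  [  0   1  1  |   3 ]
  [  2  -3  0  |  -9 ]
ρ1 -> -1/6·ρ1
  [ 1  -4/3  0  |  -13/3 ]
  [ 0     1  1  |      3 ]
  [ 2    -3  0  |     -9 ]
ρ3 -> ρ3 − 2·ρ1
  [ 1  -4/3  0  |  -13/3 ]
  [ 0     1  1  |      3 ]
  [ 0  -1/3  0  |   -1/3 ]
ρ3 -> ρ3 + 1/3·ρ2
  [ 1  -4/3    0  |  -13/3 ]
  [ 0     1    1  |      3 ]
  [ 0     0  1/3  |    2/3 ]
ρ3 -> 3·ρ3
  [ 1  -4/3  0  |  -13/3 ]
  [ 0     1  1  |      3 ]
  [ 0     0  1  |      2 ]
ρ2 -> ρ2 − ρ3
  [ 1  -4/3  0  |  -13/3 ]
  [ 0     1  0  |      1 ]
  [ 0     0  1  |      2 ]
ρ1 -> ρ1 + 4/3·ρ2
  [ 1  0  0  |  -3 ]
  [ 0  1  0  |   1 ]
  [ 0  0  1  |   2 ]
Reading off the last column: a = -3, b = 1, c = 2.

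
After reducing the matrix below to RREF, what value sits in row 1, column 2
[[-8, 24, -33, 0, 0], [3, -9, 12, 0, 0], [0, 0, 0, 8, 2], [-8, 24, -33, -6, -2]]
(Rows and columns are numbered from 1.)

-3

R1 := -1/8·R1
R2 := R2 − 3·R1
R4 := R4 + 8·R1
R2 := -8/3·R2
R3 := 1/8·R3
R4 := R4 + 6·R3
R4 := -2·R4
R3 := R3 − 1/4·R4
R1 := R1 − 33/8·R2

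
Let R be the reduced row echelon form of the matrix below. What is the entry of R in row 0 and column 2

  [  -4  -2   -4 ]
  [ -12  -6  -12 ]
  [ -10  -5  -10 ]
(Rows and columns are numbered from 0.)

R1 → -1/4·R1
  [   1  1/2    1 ]
  [ -12   -6  -12 ]
  [ -10   -5  -10 ]
R2 → R2 + 12·R1
  [   1  1/2    1 ]
  [   0    0    0 ]
  [ -10   -5  -10 ]
R3 → R3 + 10·R1
  [ 1  1/2  1 ]
  [ 0    0  0 ]
  [ 0    0  0 ]

1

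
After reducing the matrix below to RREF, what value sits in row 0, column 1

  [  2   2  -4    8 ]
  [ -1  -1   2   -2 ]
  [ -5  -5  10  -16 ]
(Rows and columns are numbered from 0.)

1

R1 -> 1/2·R1
  [  1   1  -2    4 ]
  [ -1  -1   2   -2 ]
  [ -5  -5  10  -16 ]
R2 -> R2 + R1
  [  1   1  -2    4 ]
  [  0   0   0    2 ]
  [ -5  -5  10  -16 ]
R3 -> R3 + 5·R1
  [ 1  1  -2  4 ]
  [ 0  0   0  2 ]
  [ 0  0   0  4 ]
R2 -> 1/2·R2
  [ 1  1  -2  4 ]
  [ 0  0   0  1 ]
  [ 0  0   0  4 ]
R3 -> R3 − 4·R2
  [ 1  1  -2  4 ]
  [ 0  0   0  1 ]
  [ 0  0   0  0 ]
R1 -> R1 − 4·R2
  [ 1  1  -2  0 ]
  [ 0  0   0  1 ]
  [ 0  0   0  0 ]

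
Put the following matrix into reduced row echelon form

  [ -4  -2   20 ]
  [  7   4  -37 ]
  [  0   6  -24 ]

r1 → -1/4·r1
  [ 1  1/2   -5 ]
  [ 7    4  -37 ]
  [ 0    6  -24 ]
r2 → r2 − 7·r1
  [ 1  1/2   -5 ]
  [ 0  1/2   -2 ]
  [ 0    6  -24 ]
r2 → 2·r2
  [ 1  1/2   -5 ]
  [ 0    1   -4 ]
  [ 0    6  -24 ]
r3 → r3 − 6·r2
  [ 1  1/2  -5 ]
  [ 0    1  -4 ]
  [ 0    0   0 ]
r1 → r1 − 1/2·r2
  [ 1  0  -3 ]
  [ 0  1  -4 ]
  [ 0  0   0 ]

[[1, 0, -3], [0, 1, -4], [0, 0, 0]]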